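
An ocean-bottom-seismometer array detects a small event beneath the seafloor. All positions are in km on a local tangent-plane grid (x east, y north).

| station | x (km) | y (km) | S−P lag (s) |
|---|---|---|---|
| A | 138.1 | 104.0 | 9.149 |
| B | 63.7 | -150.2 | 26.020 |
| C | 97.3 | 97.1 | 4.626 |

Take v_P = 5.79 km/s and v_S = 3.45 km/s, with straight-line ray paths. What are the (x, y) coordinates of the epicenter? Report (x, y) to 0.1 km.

x ≈ 66.9 km, y ≈ 71.9 km

Distance from S−P lag: d = Δt · v_P v_S / (v_P − v_S) = Δt · (5.79·3.45)/(5.79−3.45) ≈ 8.5365·Δt.
So d_A = 78.10, d_B = 222.12, d_C = 39.49 km.
Circle about each station: (x − 138.1)² + (y − 104.0)² = 78.10²; (x − 63.7)² + (y + 150.2)² = 222.12²; (x − 97.3)² + (y − 97.1)² = 39.49².
Subtracting the A equation from the B and C equations removes the quadratic terms:
-148.8 x − 508.4 y = -46507.56
-81.6 x − 13.8 y = -6451.76
Solving the 2×2 system: x ≈ 66.9, y ≈ 71.9 km.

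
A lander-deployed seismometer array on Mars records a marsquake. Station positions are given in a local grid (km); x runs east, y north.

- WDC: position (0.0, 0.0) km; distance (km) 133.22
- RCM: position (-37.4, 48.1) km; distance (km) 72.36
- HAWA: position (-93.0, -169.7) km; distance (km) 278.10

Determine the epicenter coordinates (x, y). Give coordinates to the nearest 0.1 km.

x ≈ -78.0 km, y ≈ 108.0 km

Circle about each station: x² + y² = 133.22²; (x + 37.4)² + (y − 48.1)² = 72.36²; (x + 93.0)² + (y + 169.7)² = 278.10².
Subtracting pairs of circle equations eliminates x²+y² and gives linear equations (the radical axes):
-74.8 x + 96.2 y = 16223.97
-186.0 x − 339.4 y = -22144.95
Solving the 2×2 system: x ≈ -78.0, y ≈ 108.0 km.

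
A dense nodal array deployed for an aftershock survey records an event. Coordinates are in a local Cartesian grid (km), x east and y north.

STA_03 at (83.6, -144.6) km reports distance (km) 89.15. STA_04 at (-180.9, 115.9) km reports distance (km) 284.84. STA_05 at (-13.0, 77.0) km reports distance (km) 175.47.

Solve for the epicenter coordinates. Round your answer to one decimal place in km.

Circle about each station: (x − 83.6)² + (y + 144.6)² = 89.15²; (x + 180.9)² + (y − 115.9)² = 284.84²; (x + 13.0)² + (y − 77.0)² = 175.47².
Subtracting the STA_03 equation from the STA_04 and STA_05 equations removes the quadratic terms:
-529.0 x + 521.0 y = -54926.60
-193.2 x + 443.2 y = -44642.12
Solving the 2×2 system: x ≈ 8.1, y ≈ -97.2 km.
Check against STA_03 (with the unrounded x, y): √((x − 83.6)²+(y + 144.6)²) = 89.14 ≈ 89.15 km. ✓

8.1 km east, -97.2 km north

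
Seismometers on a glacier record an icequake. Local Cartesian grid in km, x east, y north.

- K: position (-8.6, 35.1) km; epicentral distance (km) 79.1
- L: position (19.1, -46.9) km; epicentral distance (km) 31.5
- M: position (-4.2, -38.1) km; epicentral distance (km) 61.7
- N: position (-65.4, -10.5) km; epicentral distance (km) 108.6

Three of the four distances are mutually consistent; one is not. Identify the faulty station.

M

Solve using three stations at a time. Using K, L, N (subtract circle equations pairwise → linear system) gives (x, y) ≈ (42.1, -25.5).
Distances from that point to each station vs reported:
  K: calculated 79.1 vs reported 79.1 → residual 0.0 km
  L: calculated 31.4 vs reported 31.5 → residual 0.1 km
  M: calculated 48.0 vs reported 61.7 → residual 13.7 km
  N: calculated 108.6 vs reported 108.6 → residual 0.0 km
K, L, N are mutually consistent (residuals ≈ 0); M is off by 13.7 km.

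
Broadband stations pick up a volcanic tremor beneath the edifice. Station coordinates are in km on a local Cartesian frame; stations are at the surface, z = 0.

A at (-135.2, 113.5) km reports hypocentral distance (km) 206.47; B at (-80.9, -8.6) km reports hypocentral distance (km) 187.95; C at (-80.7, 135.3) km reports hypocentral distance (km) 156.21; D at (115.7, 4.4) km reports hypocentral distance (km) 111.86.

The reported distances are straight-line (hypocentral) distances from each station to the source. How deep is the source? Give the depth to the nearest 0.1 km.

Each station gives a sphere (x−x_i)² + (y−y_i)² + z² = d_i² (stations at z=0).
Subtracting the A sphere from B and C: z² cancels, leaving linear equations in x and y:
108.6 x − 244.2 y = -17237.86
109.0 x + 43.6 y = 11885.59
Solving: x ≈ 68.603, y ≈ 101.098 km (keep extra digits for the depth step; rounded: 68.6, 101.1).
Then from the A sphere: z² = 206.47² − (x + 135.2)² − (y − 113.5)² with x = 68.603, y = 101.098, so z ≈ 30.666 ≈ 30.7 km.

z ≈ 30.7 km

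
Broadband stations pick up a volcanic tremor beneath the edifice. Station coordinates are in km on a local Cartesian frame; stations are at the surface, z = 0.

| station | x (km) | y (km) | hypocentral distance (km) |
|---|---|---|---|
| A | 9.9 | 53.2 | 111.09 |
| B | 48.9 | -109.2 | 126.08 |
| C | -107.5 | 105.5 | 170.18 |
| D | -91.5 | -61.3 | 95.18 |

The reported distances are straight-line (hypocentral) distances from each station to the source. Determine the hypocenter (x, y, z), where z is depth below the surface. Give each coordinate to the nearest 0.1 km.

Each station gives a sphere (x−x_i)² + (y−y_i)² + z² = d_i² (stations at z=0).
Subtracting the A sphere from B and C: z² cancels, leaving linear equations in x and y:
78.0 x − 324.8 y = 7832.42
-234.8 x + 104.6 y = 3138.01
Solving: x ≈ -26.995, y ≈ -30.597 km (keep extra digits for the depth step; rounded: -27.0, -30.6).
Then from the A sphere: z² = 111.09² − (x − 9.9)² − (y − 53.2)² with x = -26.995, y = -30.597, so z ≈ 62.911 ≈ 62.9 km.

x ≈ -27.0 km, y ≈ -30.6 km, depth ≈ 62.9 km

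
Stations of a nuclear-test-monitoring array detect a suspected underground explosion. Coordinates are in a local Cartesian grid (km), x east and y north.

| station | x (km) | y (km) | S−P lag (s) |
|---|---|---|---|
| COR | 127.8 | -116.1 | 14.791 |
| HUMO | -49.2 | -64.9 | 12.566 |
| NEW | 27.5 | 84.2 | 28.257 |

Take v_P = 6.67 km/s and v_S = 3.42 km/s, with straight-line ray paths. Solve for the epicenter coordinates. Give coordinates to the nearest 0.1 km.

x ≈ 24.0 km, y ≈ -114.1 km

Distance from S−P lag: d = Δt · v_P v_S / (v_P − v_S) = Δt · (6.67·3.42)/(6.67−3.42) ≈ 7.0189·Δt.
So d_COR = 103.82, d_HUMO = 88.20, d_NEW = 198.33 km.
Circle about each station: (x − 127.8)² + (y + 116.1)² = 103.82²; (x + 49.2)² + (y + 64.9)² = 88.20²; (x − 27.5)² + (y − 84.2)² = 198.33².
Subtracting pairs of circle equations eliminates x²+y² and gives linear equations (the radical axes):
-354.0 x + 102.4 y = -20180.05
-200.6 x + 400.6 y = -50522.36
Solving the 2×2 system: x ≈ 24.0, y ≈ -114.1 km.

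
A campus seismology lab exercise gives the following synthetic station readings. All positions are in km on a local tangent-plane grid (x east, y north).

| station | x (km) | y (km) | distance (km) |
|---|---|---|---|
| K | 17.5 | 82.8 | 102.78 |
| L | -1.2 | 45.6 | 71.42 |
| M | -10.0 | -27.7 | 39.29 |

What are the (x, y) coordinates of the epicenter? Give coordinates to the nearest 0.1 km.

(28.4, -19.4)

Circle about each station: (x − 17.5)² + (y − 82.8)² = 102.78²; (x + 1.2)² + (y − 45.6)² = 71.42²; (x + 10.0)² + (y + 27.7)² = 39.29².
Subtracting the K equation from the L and M equations removes the quadratic terms:
-37.4 x − 74.4 y = 381.62
-55.0 x − 221.0 y = 2725.22
Solving the 2×2 system: x ≈ 28.4, y ≈ -19.4 km.
Check against K (with the unrounded x, y): √((x − 17.5)²+(y − 82.8)²) = 102.77 ≈ 102.78 km. ✓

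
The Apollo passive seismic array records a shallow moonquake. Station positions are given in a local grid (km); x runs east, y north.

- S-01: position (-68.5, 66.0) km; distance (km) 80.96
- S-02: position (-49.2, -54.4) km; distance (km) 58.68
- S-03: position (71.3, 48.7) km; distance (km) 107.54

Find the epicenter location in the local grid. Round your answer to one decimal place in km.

(-23.8, -1.5)

Circle about each station: (x + 68.5)² + (y − 66.0)² = 80.96²; (x + 49.2)² + (y + 54.4)² = 58.68²; (x − 71.3)² + (y − 48.7)² = 107.54².
Subtracting the S-01 equation from the S-02 and S-03 equations removes the quadratic terms:
38.6 x − 240.8 y = -557.07
279.6 x − 34.6 y = -6603.20
Solving the 2×2 system: x ≈ -23.8, y ≈ -1.5 km.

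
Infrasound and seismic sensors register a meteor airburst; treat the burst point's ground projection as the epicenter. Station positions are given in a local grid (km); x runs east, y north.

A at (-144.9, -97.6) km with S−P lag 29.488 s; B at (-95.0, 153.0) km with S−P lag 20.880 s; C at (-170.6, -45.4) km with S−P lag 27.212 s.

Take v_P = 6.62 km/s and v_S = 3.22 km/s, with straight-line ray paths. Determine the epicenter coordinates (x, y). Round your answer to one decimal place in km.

x ≈ -24.5 km, y ≈ 42.7 km

Distance from S−P lag: d = Δt · v_P v_S / (v_P − v_S) = Δt · (6.62·3.22)/(6.62−3.22) ≈ 6.2695·Δt.
So d_A = 184.88, d_B = 130.91, d_C = 170.61 km.
Circle about each station: (x + 144.9)² + (y + 97.6)² = 184.88²; (x + 95.0)² + (y − 153.0)² = 130.91²; (x + 170.6)² + (y + 45.4)² = 170.61².
Subtracting the A equation from the B and C equations removes the quadratic terms:
99.8 x + 501.2 y = 18955.42
-51.4 x + 104.4 y = 5716.59
Solving the 2×2 system: x ≈ -24.5, y ≈ 42.7 km.
Check against A (with the unrounded x, y): √((x + 144.9)²+(y + 97.6)²) = 184.88 ≈ 184.88 km. ✓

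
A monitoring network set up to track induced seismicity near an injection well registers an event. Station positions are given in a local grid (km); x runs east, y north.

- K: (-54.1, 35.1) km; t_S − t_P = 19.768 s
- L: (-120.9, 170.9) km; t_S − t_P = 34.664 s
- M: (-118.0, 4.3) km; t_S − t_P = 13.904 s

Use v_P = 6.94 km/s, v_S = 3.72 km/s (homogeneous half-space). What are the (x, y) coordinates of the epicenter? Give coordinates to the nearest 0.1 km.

(-124.3, -107.0)

Distance from S−P lag: d = Δt · v_P v_S / (v_P − v_S) = Δt · (6.94·3.72)/(6.94−3.72) ≈ 8.0176·Δt.
So d_K = 158.49, d_L = 277.92, d_M = 111.48 km.
Circle about each station: (x + 54.1)² + (y − 35.1)² = 158.49²; (x + 120.9)² + (y − 170.9)² = 277.92²; (x + 118.0)² + (y − 4.3)² = 111.48².
Subtracting pairs of circle equations eliminates x²+y² and gives linear equations (the radical axes):
-133.6 x + 271.6 y = -12455.65
-127.8 x − 61.6 y = 22474.96
Solving the 2×2 system: x ≈ -124.3, y ≈ -107.0 km.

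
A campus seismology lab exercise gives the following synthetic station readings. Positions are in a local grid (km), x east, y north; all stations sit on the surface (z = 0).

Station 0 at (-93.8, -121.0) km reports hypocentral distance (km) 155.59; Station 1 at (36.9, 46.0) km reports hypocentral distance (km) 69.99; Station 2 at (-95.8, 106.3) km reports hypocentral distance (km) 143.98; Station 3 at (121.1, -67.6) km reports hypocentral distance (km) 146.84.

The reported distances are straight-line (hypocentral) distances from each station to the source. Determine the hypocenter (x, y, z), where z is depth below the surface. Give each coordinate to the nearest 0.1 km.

x ≈ -3.9 km, y ≈ 1.1 km, depth ≈ 34.9 km

Each station gives a sphere (x−x_i)² + (y−y_i)² + z² = d_i² (stations at z=0).
Subtracting the Station 0 sphere from Station 1 and Station 2: z² cancels, leaving linear equations in x and y:
261.4 x + 334.0 y = -652.18
-4.0 x + 454.6 y = 515.90
Solving: x ≈ -3.901, y ≈ 1.101 km (keep extra digits for the depth step; rounded: -3.9, 1.1).
Then from the Station 0 sphere: z² = 155.59² − (x + 93.8)² − (y + 121.0)² with x = -3.901, y = 1.101, so z ≈ 34.896 ≈ 34.9 km.
Check against Station 3 (with the unrounded solution): distance 146.84 ≈ 146.84 km. ✓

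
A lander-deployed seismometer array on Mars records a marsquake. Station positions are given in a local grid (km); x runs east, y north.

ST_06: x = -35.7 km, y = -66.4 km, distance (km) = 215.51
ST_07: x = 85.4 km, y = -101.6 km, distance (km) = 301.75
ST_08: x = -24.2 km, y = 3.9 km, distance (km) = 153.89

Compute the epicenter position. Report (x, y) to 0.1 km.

-93.9 km east, 141.1 km north

Circle about each station: (x + 35.7)² + (y + 66.4)² = 215.51²; (x − 85.4)² + (y + 101.6)² = 301.75²; (x + 24.2)² + (y − 3.9)² = 153.89².
Subtracting the ST_06 equation from the ST_07 and ST_08 equations removes the quadratic terms:
242.2 x − 70.4 y = -32676.23
23.0 x + 140.6 y = 17679.83
Solving the 2×2 system: x ≈ -93.9, y ≈ 141.1 km.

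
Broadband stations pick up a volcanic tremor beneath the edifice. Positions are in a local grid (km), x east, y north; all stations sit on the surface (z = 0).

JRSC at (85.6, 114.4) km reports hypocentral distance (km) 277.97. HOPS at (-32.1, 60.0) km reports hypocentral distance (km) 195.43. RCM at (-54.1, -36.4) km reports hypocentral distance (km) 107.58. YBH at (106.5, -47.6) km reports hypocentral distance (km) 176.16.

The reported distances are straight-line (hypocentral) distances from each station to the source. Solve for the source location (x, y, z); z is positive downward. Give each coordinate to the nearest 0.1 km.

Each station gives a sphere (x−x_i)² + (y−y_i)² + z² = d_i² (stations at z=0).
Subtracting the JRSC sphere from HOPS and RCM: z² cancels, leaving linear equations in x and y:
-235.4 x − 108.8 y = 23290.13
-279.4 x − 301.6 y = 49530.91
Solving: x ≈ -40.281, y ≈ -126.911 km (keep extra digits for the depth step; rounded: -40.3, -126.9).
Then from the JRSC sphere: z² = 277.97² − (x − 85.6)² − (y − 114.4)² with x = -40.281, y = -126.911, so z ≈ 56.483 ≈ 56.5 km.
Check against YBH (with the unrounded solution): distance 176.14 ≈ 176.16 km. ✓

(-40.3, -126.9, 56.5)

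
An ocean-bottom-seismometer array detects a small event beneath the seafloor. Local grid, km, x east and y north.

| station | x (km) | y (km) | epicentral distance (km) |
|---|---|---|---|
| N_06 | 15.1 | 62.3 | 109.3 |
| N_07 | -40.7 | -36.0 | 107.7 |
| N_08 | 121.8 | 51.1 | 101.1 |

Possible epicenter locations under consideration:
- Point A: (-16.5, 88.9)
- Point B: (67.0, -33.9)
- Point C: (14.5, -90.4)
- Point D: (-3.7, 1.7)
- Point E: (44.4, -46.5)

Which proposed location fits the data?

Point B

For each candidate, compare |candidate − station| to the reported distance:
Point A: residuals N_06 68.0, N_07 19.5, N_08 42.3 → max 68.0 km
Point B: residuals N_06 0.0, N_07 0.0, N_08 0.0 → max 0.0 km
Point C: residuals N_06 43.4, N_07 30.2, N_08 76.5 → max 76.5 km
Point D: residuals N_06 45.9, N_07 54.9, N_08 33.8 → max 54.9 km
Point E: residuals N_06 3.4, N_07 22.0, N_08 23.5 → max 23.5 km
Only Point B has all residuals ≈ 0.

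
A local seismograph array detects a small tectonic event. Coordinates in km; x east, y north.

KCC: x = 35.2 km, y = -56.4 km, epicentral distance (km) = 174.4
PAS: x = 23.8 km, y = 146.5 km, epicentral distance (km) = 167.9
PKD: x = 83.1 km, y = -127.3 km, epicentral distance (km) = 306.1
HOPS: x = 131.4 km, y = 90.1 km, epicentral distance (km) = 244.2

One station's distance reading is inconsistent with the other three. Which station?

PKD

Solve using three stations at a time. Using KCC, PAS, HOPS (subtract circle equations pairwise → linear system) gives (x, y) ≈ (-108.1, 42.8).
Distances from that point to each station vs reported:
  KCC: calculated 174.3 vs reported 174.4 → residual 0.1 km
  PAS: calculated 167.8 vs reported 167.9 → residual 0.1 km
  PKD: calculated 255.9 vs reported 306.1 → residual 50.2 km
  HOPS: calculated 244.1 vs reported 244.2 → residual 0.1 km
KCC, PAS, HOPS are mutually consistent (residuals ≈ 0); PKD is off by 50.2 km.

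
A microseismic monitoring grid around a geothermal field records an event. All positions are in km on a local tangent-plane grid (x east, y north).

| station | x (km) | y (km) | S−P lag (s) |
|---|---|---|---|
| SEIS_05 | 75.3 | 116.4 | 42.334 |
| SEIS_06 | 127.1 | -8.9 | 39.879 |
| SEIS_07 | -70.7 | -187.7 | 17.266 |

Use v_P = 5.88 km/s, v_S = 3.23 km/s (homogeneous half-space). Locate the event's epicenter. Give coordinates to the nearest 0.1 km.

x ≈ -146.9 km, y ≈ -90.2 km

Distance from S−P lag: d = Δt · v_P v_S / (v_P − v_S) = Δt · (5.88·3.23)/(5.88−3.23) ≈ 7.1669·Δt.
So d_SEIS_05 = 303.41, d_SEIS_06 = 285.81, d_SEIS_07 = 123.74 km.
Circle about each station: (x − 75.3)² + (y − 116.4)² = 303.41²; (x − 127.1)² + (y + 8.9)² = 285.81²; (x + 70.7)² + (y + 187.7)² = 123.74².
Subtracting the SEIS_05 equation from the SEIS_06 and SEIS_07 equations removes the quadratic terms:
103.6 x − 250.6 y = 7384.84
-292.0 x − 608.2 y = 97756.77
Solving the 2×2 system: x ≈ -146.9, y ≈ -90.2 km.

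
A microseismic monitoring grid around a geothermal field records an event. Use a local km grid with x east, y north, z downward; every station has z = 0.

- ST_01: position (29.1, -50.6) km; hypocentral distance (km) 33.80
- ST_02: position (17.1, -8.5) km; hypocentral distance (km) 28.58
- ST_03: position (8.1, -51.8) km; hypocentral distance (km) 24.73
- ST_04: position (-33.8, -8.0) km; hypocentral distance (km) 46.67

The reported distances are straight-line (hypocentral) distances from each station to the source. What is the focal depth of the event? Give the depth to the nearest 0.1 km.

depth ≈ 12.8 km

Each station gives a sphere (x−x_i)² + (y−y_i)² + z² = d_i² (stations at z=0).
Subtracting the ST_01 sphere from ST_02 and ST_03: z² cancels, leaving linear equations in x and y:
-24.0 x + 84.2 y = -2716.89
-42.0 x − 2.4 y = -127.45
Solving: x ≈ 4.800, y ≈ -30.899 km (keep extra digits for the depth step; rounded: 4.8, -30.9).
Then from the ST_01 sphere: z² = 33.80² − (x − 29.1)² − (y + 50.6)² with x = 4.800, y = -30.899, so z ≈ 12.799 ≈ 12.8 km.
Check against ST_04 (with the unrounded solution): distance 46.67 ≈ 46.67 km. ✓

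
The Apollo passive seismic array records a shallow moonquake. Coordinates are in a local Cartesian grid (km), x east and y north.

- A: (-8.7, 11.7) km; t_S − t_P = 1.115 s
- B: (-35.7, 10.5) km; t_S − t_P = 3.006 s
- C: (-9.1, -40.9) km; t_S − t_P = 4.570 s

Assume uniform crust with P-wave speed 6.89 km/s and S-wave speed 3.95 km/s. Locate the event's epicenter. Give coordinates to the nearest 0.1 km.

Distance from S−P lag: d = Δt · v_P v_S / (v_P − v_S) = Δt · (6.89·3.95)/(6.89−3.95) ≈ 9.2570·Δt.
So d_A = 10.32, d_B = 27.83, d_C = 42.30 km.
Circle about each station: (x + 8.7)² + (y − 11.7)² = 10.32²; (x + 35.7)² + (y − 10.5)² = 27.83²; (x + 9.1)² + (y + 40.9)² = 42.30².
Subtracting the A equation from the B and C equations removes the quadratic terms:
-54.0 x − 2.4 y = 504.15
-0.8 x − 105.2 y = -139.75
Solving the 2×2 system: x ≈ -9.4, y ≈ 1.4 km.

-9.4 km east, 1.4 km north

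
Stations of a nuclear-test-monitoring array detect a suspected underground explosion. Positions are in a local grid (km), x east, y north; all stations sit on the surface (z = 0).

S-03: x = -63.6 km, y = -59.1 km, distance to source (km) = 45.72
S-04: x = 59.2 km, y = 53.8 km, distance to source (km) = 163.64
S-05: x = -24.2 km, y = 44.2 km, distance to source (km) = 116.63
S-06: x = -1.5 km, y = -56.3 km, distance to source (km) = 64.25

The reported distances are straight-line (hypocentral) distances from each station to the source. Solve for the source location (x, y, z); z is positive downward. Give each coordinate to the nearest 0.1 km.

x ≈ -48.8 km, y ≈ -61.3 km, depth ≈ 43.2 km

Each station gives a sphere (x−x_i)² + (y−y_i)² + z² = d_i² (stations at z=0).
Subtracting the S-03 sphere from S-04 and S-05: z² cancels, leaving linear equations in x and y:
245.6 x + 225.8 y = -25826.42
78.8 x + 206.6 y = -16510.73
Solving: x ≈ -48.793, y ≈ -61.306 km (keep extra digits for the depth step; rounded: -48.8, -61.3).
Then from the S-03 sphere: z² = 45.72² − (x + 63.6)² − (y + 59.1)² with x = -48.793, y = -61.306, so z ≈ 43.200 ≈ 43.2 km.
Check against S-06 (with the unrounded solution): distance 64.25 ≈ 64.25 km. ✓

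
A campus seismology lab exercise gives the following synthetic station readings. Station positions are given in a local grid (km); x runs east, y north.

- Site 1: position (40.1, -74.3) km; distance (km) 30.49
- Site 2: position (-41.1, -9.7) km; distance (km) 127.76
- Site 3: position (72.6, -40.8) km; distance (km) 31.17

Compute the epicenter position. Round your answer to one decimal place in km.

Circle about each station: (x − 40.1)² + (y + 74.3)² = 30.49²; (x + 41.1)² + (y + 9.7)² = 127.76²; (x − 72.6)² + (y + 40.8)² = 31.17².
Subtracting the Site 1 equation from the Site 2 and Site 3 equations removes the quadratic terms:
-162.4 x + 129.2 y = -20738.18
65.0 x + 67.0 y = -235.03
Solving the 2×2 system: x ≈ 70.5, y ≈ -71.9 km.
Check against Site 1 (with the unrounded x, y): √((x − 40.1)²+(y + 74.3)²) = 30.49 ≈ 30.49 km. ✓

70.5 km east, -71.9 km north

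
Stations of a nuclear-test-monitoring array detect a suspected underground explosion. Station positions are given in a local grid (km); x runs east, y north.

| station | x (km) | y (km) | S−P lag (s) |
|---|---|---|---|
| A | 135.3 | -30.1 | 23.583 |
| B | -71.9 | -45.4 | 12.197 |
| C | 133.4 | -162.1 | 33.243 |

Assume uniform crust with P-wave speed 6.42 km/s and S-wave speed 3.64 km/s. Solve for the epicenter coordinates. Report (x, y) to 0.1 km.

Distance from S−P lag: d = Δt · v_P v_S / (v_P − v_S) = Δt · (6.42·3.64)/(6.42−3.64) ≈ 8.4060·Δt.
So d_A = 198.24, d_B = 102.53, d_C = 279.44 km.
Circle about each station: (x − 135.3)² + (y + 30.1)² = 198.24²; (x + 71.9)² + (y + 45.4)² = 102.53²; (x − 133.4)² + (y + 162.1)² = 279.44².
Subtracting pairs of circle equations eliminates x²+y² and gives linear equations (the radical axes):
-414.4 x − 30.6 y = 16805.37
-3.8 x − 264.0 y = -13927.75
Solving the 2×2 system: x ≈ -44.5, y ≈ 53.4 km.
Check against A (with the unrounded x, y): √((x − 135.3)²+(y + 30.1)²) = 198.24 ≈ 198.24 km. ✓

-44.5 km east, 53.4 km north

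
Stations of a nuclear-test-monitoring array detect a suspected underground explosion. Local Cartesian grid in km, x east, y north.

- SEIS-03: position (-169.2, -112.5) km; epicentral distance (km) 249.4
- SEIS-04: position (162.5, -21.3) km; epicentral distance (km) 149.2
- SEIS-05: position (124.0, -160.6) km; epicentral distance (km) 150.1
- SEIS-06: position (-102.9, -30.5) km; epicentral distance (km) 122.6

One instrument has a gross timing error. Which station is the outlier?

Solve using three stations at a time. Using SEIS-04, SEIS-05, SEIS-06 (subtract circle equations pairwise → linear system) gives (x, y) ≈ (17.2, -55.1).
Distances from that point to each station vs reported:
  SEIS-03: calculated 195.0 vs reported 249.4 → residual 54.4 km
  SEIS-04: calculated 149.2 vs reported 149.2 → residual 0.0 km
  SEIS-05: calculated 150.1 vs reported 150.1 → residual 0.0 km
  SEIS-06: calculated 122.6 vs reported 122.6 → residual 0.0 km
SEIS-04, SEIS-05, SEIS-06 are mutually consistent (residuals ≈ 0); SEIS-03 is off by 54.4 km.

SEIS-03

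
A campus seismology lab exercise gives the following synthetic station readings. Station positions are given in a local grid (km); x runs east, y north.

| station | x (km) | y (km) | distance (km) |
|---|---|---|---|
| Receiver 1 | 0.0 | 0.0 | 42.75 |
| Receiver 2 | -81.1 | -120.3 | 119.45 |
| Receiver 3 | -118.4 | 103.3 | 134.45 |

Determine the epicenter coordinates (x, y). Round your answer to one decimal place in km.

x ≈ -42.1 km, y ≈ -7.4 km

Circle about each station: x² + y² = 42.75²; (x + 81.1)² + (y + 120.3)² = 119.45²; (x + 118.4)² + (y − 103.3)² = 134.45².
Subtracting pairs of circle equations eliminates x²+y² and gives linear equations (the radical axes):
-162.2 x − 240.6 y = 8608.56
-236.8 x + 206.6 y = 8440.21
Solving the 2×2 system: x ≈ -42.1, y ≈ -7.4 km.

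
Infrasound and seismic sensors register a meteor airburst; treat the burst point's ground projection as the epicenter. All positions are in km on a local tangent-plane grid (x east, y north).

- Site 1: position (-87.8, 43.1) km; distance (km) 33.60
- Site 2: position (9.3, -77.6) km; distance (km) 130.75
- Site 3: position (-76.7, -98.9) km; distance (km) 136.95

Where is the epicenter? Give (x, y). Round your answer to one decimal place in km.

Circle about each station: (x + 87.8)² + (y − 43.1)² = 33.60²; (x − 9.3)² + (y + 77.6)² = 130.75²; (x + 76.7)² + (y + 98.9)² = 136.95².
Subtracting the Site 1 equation from the Site 2 and Site 3 equations removes the quadratic terms:
194.2 x − 241.4 y = -19424.80
22.2 x − 284.0 y = -11528.69
Solving the 2×2 system: x ≈ -54.9, y ≈ 36.3 km.
Check against Site 1 (with the unrounded x, y): √((x + 87.8)²+(y − 43.1)²) = 33.60 ≈ 33.60 km. ✓

-54.9 km east, 36.3 km north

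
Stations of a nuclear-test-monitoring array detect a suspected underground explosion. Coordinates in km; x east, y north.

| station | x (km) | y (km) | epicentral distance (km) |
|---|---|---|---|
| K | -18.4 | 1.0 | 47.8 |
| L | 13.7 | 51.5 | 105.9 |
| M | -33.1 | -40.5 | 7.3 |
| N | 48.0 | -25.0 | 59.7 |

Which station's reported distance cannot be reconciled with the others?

N

Solve using three stations at a time. Using K, L, M (subtract circle equations pairwise → linear system) gives (x, y) ≈ (-28.1, -45.8).
Distances from that point to each station vs reported:
  K: calculated 47.8 vs reported 47.8 → residual 0.0 km
  L: calculated 105.9 vs reported 105.9 → residual 0.0 km
  M: calculated 7.3 vs reported 7.3 → residual 0.0 km
  N: calculated 78.9 vs reported 59.7 → residual 19.2 km
K, L, M are mutually consistent (residuals ≈ 0); N is off by 19.2 km.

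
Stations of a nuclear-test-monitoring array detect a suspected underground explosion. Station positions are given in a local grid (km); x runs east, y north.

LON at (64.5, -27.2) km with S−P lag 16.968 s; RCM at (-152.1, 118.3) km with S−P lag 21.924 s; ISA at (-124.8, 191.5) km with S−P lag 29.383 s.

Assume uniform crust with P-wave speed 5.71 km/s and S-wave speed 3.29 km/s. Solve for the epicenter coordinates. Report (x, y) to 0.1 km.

-67.2 km east, -29.2 km north

Distance from S−P lag: d = Δt · v_P v_S / (v_P − v_S) = Δt · (5.71·3.29)/(5.71−3.29) ≈ 7.7628·Δt.
So d_LON = 131.72, d_RCM = 170.19, d_ISA = 228.09 km.
Circle about each station: (x − 64.5)² + (y + 27.2)² = 131.72²; (x + 152.1)² + (y − 118.3)² = 170.19²; (x + 124.8)² + (y − 191.5)² = 228.09².
Subtracting pairs of circle equations eliminates x²+y² and gives linear equations (the radical axes):
-433.2 x + 291.0 y = 20614.73
-378.6 x + 437.4 y = 12672.31
Solving the 2×2 system: x ≈ -67.2, y ≈ -29.2 km.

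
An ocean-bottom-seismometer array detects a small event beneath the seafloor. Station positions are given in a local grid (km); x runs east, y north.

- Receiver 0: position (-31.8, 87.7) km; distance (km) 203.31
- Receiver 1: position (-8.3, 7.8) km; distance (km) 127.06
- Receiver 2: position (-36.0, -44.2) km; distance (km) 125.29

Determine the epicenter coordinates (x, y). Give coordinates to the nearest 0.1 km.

84.3 km east, -79.2 km north

Circle about each station: (x + 31.8)² + (y − 87.7)² = 203.31²; (x + 8.3)² + (y − 7.8)² = 127.06²; (x + 36.0)² + (y + 44.2)² = 125.29².
Subtracting the Receiver 0 equation from the Receiver 1 and Receiver 2 equations removes the quadratic terms:
47.0 x − 159.8 y = 16617.91
-8.4 x − 263.8 y = 20184.48
Solving the 2×2 system: x ≈ 84.3, y ≈ -79.2 km.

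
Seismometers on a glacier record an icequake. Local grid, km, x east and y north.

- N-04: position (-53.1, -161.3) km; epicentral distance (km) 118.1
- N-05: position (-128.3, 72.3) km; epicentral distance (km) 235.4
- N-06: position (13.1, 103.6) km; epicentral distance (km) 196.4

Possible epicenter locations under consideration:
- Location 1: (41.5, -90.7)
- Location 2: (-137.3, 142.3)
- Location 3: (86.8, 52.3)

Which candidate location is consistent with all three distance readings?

Location 1

For each candidate, compare |candidate − station| to the reported distance:
Location 1: residuals N-04 0.1, N-05 0.0, N-06 0.0 → max 0.1 km
Location 2: residuals N-04 197.0, N-05 164.8, N-06 41.1 → max 197.0 km
Location 3: residuals N-04 137.2, N-05 19.4, N-06 106.6 → max 137.2 km
Only Location 1 has all residuals ≈ 0.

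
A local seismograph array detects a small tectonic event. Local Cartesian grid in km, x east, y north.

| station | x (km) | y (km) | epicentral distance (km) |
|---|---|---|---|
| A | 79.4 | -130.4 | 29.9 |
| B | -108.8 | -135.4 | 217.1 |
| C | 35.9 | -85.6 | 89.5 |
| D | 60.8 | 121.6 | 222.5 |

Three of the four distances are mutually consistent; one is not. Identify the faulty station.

Solve using three stations at a time. Using A, B, C (subtract circle equations pairwise → linear system) gives (x, y) ≈ (108.3, -138.3).
Distances from that point to each station vs reported:
  A: calculated 29.9 vs reported 29.9 → residual 0.0 km
  B: calculated 217.1 vs reported 217.1 → residual 0.0 km
  C: calculated 89.5 vs reported 89.5 → residual 0.0 km
  D: calculated 264.2 vs reported 222.5 → residual 41.7 km
A, B, C are mutually consistent (residuals ≈ 0); D is off by 41.7 km.

D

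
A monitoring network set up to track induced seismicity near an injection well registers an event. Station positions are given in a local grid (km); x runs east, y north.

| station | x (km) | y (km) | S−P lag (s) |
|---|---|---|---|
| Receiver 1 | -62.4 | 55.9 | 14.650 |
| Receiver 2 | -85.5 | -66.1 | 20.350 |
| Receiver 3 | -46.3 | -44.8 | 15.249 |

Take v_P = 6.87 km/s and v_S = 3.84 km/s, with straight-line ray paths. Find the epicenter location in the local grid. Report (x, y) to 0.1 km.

Distance from S−P lag: d = Δt · v_P v_S / (v_P − v_S) = Δt · (6.87·3.84)/(6.87−3.84) ≈ 8.7065·Δt.
So d_Receiver 1 = 127.55, d_Receiver 2 = 177.18, d_Receiver 3 = 132.77 km.
Circle about each station: (x + 62.4)² + (y − 55.9)² = 127.55²; (x + 85.5)² + (y + 66.1)² = 177.18²; (x + 46.3)² + (y + 44.8)² = 132.77².
Subtracting the Receiver 1 equation from the Receiver 2 and Receiver 3 equations removes the quadratic terms:
-46.2 x − 244.0 y = -10462.86
32.2 x − 201.4 y = -4226.71
Solving the 2×2 system: x ≈ 62.7, y ≈ 31.0 km.

x ≈ 62.7 km, y ≈ 31.0 km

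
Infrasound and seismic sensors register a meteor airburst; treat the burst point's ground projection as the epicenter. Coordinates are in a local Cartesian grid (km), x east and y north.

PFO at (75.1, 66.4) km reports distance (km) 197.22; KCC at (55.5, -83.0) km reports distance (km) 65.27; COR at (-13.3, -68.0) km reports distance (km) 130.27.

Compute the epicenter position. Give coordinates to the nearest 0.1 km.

Circle about each station: (x − 75.1)² + (y − 66.4)² = 197.22²; (x − 55.5)² + (y + 83.0)² = 65.27²; (x + 13.3)² + (y + 68.0)² = 130.27².
Subtracting the PFO equation from the KCC and COR equations removes the quadratic terms:
-39.2 x − 298.8 y = 34555.84
-176.8 x − 268.8 y = 16677.38
Solving the 2×2 system: x ≈ 101.8, y ≈ -129.0 km.

x ≈ 101.8 km, y ≈ -129.0 km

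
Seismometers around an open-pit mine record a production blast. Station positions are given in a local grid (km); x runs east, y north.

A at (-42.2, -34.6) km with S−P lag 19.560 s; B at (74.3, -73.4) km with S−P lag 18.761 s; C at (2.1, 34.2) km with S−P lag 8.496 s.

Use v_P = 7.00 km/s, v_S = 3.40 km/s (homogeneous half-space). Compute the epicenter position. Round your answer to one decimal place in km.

Distance from S−P lag: d = Δt · v_P v_S / (v_P − v_S) = Δt · (7.00·3.40)/(7.00−3.40) ≈ 6.6111·Δt.
So d_A = 129.31, d_B = 124.03, d_C = 56.17 km.
Circle about each station: (x + 42.2)² + (y + 34.6)² = 129.31²; (x − 74.3)² + (y + 73.4)² = 124.03²; (x − 2.1)² + (y − 34.2)² = 56.17².
Subtracting the A equation from the B and C equations removes the quadratic terms:
233.0 x − 77.6 y = 9267.69
88.6 x + 137.6 y = 11762.06
Solving the 2×2 system: x ≈ 56.2, y ≈ 49.3 km.
Check against A (with the unrounded x, y): √((x + 42.2)²+(y + 34.6)²) = 129.31 ≈ 129.31 km. ✓

(56.2, 49.3)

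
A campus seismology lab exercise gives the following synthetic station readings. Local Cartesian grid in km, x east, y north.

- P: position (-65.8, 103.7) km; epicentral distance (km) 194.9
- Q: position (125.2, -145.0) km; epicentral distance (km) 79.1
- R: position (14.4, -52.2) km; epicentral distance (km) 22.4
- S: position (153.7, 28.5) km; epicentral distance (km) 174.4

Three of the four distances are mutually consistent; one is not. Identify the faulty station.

Solve using three stations at a time. Using P, R, S (subtract circle equations pairwise → linear system) gives (x, y) ≈ (13.0, -74.6).
Distances from that point to each station vs reported:
  P: calculated 194.9 vs reported 194.9 → residual 0.0 km
  Q: calculated 132.5 vs reported 79.1 → residual 53.4 km
  R: calculated 22.4 vs reported 22.4 → residual 0.0 km
  S: calculated 174.4 vs reported 174.4 → residual 0.0 km
P, R, S are mutually consistent (residuals ≈ 0); Q is off by 53.4 km.

Q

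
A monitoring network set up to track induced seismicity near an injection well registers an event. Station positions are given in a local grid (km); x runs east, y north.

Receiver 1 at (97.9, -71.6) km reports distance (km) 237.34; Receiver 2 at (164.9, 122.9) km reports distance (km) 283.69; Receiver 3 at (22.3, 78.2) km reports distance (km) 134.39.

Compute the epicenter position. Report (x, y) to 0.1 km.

Circle about each station: (x − 97.9)² + (y + 71.6)² = 237.34²; (x − 164.9)² + (y − 122.9)² = 283.69²; (x − 22.3)² + (y − 78.2)² = 134.39².
Subtracting pairs of circle equations eliminates x²+y² and gives linear equations (the radical axes):
134.0 x + 389.0 y = 3435.71
-151.2 x + 299.6 y = 30171.16
Solving the 2×2 system: x ≈ -108.2, y ≈ 46.1 km.
Check against Receiver 1 (with the unrounded x, y): √((x − 97.9)²+(y + 71.6)²) = 237.34 ≈ 237.34 km. ✓

x ≈ -108.2 km, y ≈ 46.1 km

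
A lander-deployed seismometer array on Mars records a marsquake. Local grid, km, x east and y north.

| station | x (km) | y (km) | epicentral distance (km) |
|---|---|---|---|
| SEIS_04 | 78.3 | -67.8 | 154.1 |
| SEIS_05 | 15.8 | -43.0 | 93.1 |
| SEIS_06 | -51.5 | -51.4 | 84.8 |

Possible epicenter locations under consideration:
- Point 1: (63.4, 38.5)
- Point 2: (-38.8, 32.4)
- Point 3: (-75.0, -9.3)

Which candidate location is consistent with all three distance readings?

Point 2

For each candidate, compare |candidate − station| to the reported distance:
Point 1: residuals SEIS_04 46.8, SEIS_05 1.3, SEIS_06 61.1 → max 61.1 km
Point 2: residuals SEIS_04 0.0, SEIS_05 0.0, SEIS_06 0.0 → max 0.0 km
Point 3: residuals SEIS_04 10.0, SEIS_05 3.8, SEIS_06 36.6 → max 36.6 km
Only Point 2 has all residuals ≈ 0.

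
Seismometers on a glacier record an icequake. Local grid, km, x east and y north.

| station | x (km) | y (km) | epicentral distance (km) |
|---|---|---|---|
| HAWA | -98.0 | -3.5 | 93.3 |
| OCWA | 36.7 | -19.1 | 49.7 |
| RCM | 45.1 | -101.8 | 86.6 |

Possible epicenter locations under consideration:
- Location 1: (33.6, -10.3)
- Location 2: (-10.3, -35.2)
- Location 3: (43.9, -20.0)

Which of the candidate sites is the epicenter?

Location 2

For each candidate, compare |candidate − station| to the reported distance:
Location 1: residuals HAWA 38.5, OCWA 40.4, RCM 5.6 → max 40.4 km
Location 2: residuals HAWA 0.0, OCWA 0.0, RCM 0.0 → max 0.0 km
Location 3: residuals HAWA 49.6, OCWA 42.4, RCM 4.8 → max 49.6 km
Only Location 2 has all residuals ≈ 0.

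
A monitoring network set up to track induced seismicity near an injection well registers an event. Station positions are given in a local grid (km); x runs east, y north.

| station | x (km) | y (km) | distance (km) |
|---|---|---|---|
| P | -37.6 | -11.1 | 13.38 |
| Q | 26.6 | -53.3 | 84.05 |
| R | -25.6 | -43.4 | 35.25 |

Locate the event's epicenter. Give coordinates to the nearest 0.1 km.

x ≈ -49.4 km, y ≈ -17.4 km

Circle about each station: (x + 37.6)² + (y + 11.1)² = 13.38²; (x − 26.6)² + (y + 53.3)² = 84.05²; (x + 25.6)² + (y + 43.4)² = 35.25².
Subtracting pairs of circle equations eliminates x²+y² and gives linear equations (the radical axes):
128.4 x − 84.4 y = -4873.90
24.0 x − 64.6 y = -61.59
Solving the 2×2 system: x ≈ -49.4, y ≈ -17.4 km.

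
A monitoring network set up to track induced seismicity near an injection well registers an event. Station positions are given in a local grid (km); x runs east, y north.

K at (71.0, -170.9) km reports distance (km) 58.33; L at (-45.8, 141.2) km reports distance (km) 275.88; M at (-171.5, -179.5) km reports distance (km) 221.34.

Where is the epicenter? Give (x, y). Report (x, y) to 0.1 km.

Circle about each station: (x − 71.0)² + (y + 170.9)² = 58.33²; (x + 45.8)² + (y − 141.2)² = 275.88²; (x + 171.5)² + (y + 179.5)² = 221.34².
Subtracting the K equation from the L and M equations removes the quadratic terms:
-233.6 x + 624.2 y = -84920.12
-485.0 x − 17.2 y = -18204.32
Solving the 2×2 system: x ≈ 41.8, y ≈ -120.4 km.

(41.8, -120.4)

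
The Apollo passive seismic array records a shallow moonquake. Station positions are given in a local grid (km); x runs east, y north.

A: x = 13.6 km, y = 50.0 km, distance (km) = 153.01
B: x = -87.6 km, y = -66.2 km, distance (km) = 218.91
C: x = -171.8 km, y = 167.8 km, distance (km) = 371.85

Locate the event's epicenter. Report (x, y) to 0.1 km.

130.6 km east, -48.6 km north

Circle about each station: (x − 13.6)² + (y − 50.0)² = 153.01²; (x + 87.6)² + (y + 66.2)² = 218.91²; (x + 171.8)² + (y − 167.8)² = 371.85².
Subtracting the A equation from the B and C equations removes the quadratic terms:
-202.4 x − 232.4 y = -15138.29
-370.8 x + 235.6 y = -59873.24
Solving the 2×2 system: x ≈ 130.6, y ≈ -48.6 km.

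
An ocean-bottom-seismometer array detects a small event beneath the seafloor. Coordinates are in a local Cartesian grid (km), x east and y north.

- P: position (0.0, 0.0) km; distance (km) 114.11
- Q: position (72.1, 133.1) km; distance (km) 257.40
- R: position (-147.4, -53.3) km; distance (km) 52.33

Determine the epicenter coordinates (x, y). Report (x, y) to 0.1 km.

(-95.8, -62.0)

Circle about each station: x² + y² = 114.11²; (x − 72.1)² + (y − 133.1)² = 257.40²; (x + 147.4)² + (y + 53.3)² = 52.33².
Subtracting the P equation from the Q and R equations removes the quadratic terms:
144.2 x + 266.2 y = -30319.65
-294.8 x − 106.6 y = 34850.31
Solving the 2×2 system: x ≈ -95.8, y ≈ -62.0 km.
Check against P (with the unrounded x, y): √(x²+y²) = 114.11 ≈ 114.11 km. ✓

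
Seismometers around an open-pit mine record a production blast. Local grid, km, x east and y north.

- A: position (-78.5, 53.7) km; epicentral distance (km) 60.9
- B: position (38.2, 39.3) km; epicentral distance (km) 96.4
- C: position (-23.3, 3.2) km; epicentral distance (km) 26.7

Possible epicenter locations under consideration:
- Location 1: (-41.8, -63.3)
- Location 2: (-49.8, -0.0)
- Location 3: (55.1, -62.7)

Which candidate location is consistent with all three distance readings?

For each candidate, compare |candidate − station| to the reported distance:
Location 1: residuals A 61.7, B 33.7, C 42.3 → max 61.7 km
Location 2: residuals A 0.0, B 0.0, C 0.0 → max 0.0 km
Location 3: residuals A 116.3, B 7.0, C 75.7 → max 116.3 km
Only Location 2 has all residuals ≈ 0.

Location 2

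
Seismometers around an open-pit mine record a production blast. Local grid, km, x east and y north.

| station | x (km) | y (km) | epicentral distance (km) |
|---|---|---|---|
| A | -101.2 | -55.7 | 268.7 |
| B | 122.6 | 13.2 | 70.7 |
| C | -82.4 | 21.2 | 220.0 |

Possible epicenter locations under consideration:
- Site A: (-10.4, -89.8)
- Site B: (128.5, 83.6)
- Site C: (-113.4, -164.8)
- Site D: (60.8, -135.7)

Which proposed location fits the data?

For each candidate, compare |candidate − station| to the reported distance:
Site A: residuals A 171.7, B 97.5, C 87.7 → max 171.7 km
Site B: residuals A 0.1, B 0.1, C 0.1 → max 0.1 km
Site C: residuals A 158.9, B 224.9, C 31.4 → max 224.9 km
Site D: residuals A 88.0, B 90.5, C 7.6 → max 90.5 km
Only Site B has all residuals ≈ 0.

Site B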